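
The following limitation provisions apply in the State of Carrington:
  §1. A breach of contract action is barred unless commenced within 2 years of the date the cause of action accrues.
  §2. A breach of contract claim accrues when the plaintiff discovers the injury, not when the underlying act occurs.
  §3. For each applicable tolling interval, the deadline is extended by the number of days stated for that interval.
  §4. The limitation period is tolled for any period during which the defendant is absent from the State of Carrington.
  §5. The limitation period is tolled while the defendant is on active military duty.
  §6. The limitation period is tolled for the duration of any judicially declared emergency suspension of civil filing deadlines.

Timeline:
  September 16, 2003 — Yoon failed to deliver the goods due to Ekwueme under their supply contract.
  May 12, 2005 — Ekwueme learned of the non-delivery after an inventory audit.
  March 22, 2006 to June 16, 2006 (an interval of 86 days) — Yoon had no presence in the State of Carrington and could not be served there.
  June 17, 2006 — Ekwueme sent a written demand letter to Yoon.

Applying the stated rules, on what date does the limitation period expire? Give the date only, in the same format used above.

August 6, 2007

The claim did not accrue until Ekwueme discovered the injury on May 12, 2005; the September 16, 2003 act date does not start the clock under the stated rule.
2 years from May 12, 2005 is May 12, 2007.
Because the defendant's absence from the jurisdiction ran from March 22, 2006 to June 16, 2006, the deadline is extended by 86 days to August 6, 2007.
The other events in the timeline have no effect on the limitation period under the stated rules.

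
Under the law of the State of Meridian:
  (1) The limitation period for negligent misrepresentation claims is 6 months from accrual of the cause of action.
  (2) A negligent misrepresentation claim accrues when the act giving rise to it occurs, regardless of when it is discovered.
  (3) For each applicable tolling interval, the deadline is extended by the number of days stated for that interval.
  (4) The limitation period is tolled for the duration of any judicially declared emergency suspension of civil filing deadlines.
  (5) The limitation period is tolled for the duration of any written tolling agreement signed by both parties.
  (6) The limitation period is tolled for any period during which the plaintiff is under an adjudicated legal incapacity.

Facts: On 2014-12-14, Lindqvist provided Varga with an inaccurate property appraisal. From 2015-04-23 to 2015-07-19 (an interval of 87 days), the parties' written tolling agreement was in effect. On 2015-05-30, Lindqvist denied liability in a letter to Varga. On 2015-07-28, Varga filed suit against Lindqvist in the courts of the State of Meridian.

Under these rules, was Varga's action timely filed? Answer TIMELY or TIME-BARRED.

The claim accrued on 2014-12-14, when the wrongful act occurred.
The untolled deadline — 6 months after 2014-12-14 — is 2015-06-14.
Because the written tolling agreement ran from 2015-04-23 to 2015-07-19, the deadline is extended by 87 days to 2015-09-09.
Nothing else in the chronology tolls or restarts the period.
The 2015-07-28 filing precedes the 2015-09-09 deadline; the claim is timely.

TIMELY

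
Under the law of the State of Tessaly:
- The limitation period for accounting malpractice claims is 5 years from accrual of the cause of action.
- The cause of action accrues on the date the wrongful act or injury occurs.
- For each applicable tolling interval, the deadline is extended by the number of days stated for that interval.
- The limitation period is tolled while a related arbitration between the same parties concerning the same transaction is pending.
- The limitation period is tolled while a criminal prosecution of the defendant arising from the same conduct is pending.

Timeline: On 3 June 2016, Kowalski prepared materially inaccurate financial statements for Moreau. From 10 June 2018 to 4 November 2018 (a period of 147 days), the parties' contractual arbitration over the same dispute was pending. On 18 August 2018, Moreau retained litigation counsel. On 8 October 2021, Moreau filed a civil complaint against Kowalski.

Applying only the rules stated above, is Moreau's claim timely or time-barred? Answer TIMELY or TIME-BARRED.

TIMELY

The claim accrued on 3 June 2016, when the wrongful act occurred.
5 years from 3 June 2016 is 3 June 2021.
The pending related arbitration from 10 June 2018 to 4 November 2018 tolled the period for 147 days, extending the deadline to 28 October 2021.
Nothing else in the chronology tolls or restarts the period.
The 8 October 2021 filing precedes the 28 October 2021 deadline; the claim is timely.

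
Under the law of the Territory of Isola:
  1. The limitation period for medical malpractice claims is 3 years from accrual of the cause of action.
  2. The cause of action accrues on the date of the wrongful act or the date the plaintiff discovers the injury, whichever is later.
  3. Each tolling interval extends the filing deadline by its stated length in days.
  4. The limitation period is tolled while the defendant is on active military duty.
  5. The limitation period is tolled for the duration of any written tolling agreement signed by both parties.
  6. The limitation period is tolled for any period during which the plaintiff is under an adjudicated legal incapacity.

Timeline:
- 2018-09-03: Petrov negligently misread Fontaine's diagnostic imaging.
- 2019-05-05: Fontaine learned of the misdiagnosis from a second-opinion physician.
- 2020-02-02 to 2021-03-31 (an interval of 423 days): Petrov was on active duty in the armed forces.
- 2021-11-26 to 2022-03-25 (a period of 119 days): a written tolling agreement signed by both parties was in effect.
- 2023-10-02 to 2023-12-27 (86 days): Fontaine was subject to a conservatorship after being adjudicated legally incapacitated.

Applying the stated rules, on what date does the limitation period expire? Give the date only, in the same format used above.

2024-01-23

The claim accrued on 2019-05-05 — the later of the 2018-09-03 act and the 2019-05-05 discovery.
Adding the 3 years base period to 2019-05-05 gives a deadline of 2022-05-05, before any tolling.
The period was tolled for 423 days by the defendant's active military service (2020-02-02 to 2021-03-31), pushing the deadline to 2023-07-02.
The written tolling agreement from 2021-11-26 to 2022-03-25 tolled the period for 119 days, extending the deadline to 2023-10-29.
Because the plaintiff's legal incapacity ran from 2023-10-02 to 2023-12-27, the deadline is extended by 86 days to 2024-01-23.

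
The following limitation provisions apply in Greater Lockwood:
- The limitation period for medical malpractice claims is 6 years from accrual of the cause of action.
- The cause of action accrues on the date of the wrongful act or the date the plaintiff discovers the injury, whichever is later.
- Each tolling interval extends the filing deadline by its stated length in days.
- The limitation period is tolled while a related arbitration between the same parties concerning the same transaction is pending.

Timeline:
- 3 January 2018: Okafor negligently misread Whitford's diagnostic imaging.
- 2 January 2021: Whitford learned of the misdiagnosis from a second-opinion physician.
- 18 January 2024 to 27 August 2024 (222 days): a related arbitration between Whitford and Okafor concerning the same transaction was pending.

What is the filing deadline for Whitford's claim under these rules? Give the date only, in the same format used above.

Because discovery on 2 January 2021 post-dates the 3 January 2018 act, accrual under the later-of rule falls on 2 January 2021.
6 years from 2 January 2021 is 2 January 2027.
Because the pending related arbitration ran from 18 January 2024 to 27 August 2024, the deadline is extended by 222 days to 12 August 2027.

12 August 2027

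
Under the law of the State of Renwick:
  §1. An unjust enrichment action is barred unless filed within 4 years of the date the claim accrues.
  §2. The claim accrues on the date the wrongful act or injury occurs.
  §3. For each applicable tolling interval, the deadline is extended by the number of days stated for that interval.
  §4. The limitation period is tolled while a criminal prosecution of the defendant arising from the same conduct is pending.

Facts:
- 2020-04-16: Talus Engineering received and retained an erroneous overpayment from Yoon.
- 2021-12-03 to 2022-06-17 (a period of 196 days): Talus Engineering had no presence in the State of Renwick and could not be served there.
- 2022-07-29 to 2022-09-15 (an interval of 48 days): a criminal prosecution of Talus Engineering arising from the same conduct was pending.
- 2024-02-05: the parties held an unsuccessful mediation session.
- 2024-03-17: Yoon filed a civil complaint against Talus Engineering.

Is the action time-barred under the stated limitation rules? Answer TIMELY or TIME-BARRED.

The claim accrued on 2020-04-16, the date of the act.
The untolled deadline — 4 years after 2020-04-16 — is 2024-04-16.
The pending criminal prosecution from 2022-07-29 to 2022-09-15 tolled the period for 48 days, extending the deadline to 2024-06-03.
No stated provision tolls the period for the defendant's absence, so the interval from 2021-12-03 to 2022-06-17 has no effect on the deadline.
The other events in the timeline have no effect on the limitation period under the stated rules.
Yoon filed on 2024-03-17, before the 2024-06-03 deadline, so the action is timely.

TIMELY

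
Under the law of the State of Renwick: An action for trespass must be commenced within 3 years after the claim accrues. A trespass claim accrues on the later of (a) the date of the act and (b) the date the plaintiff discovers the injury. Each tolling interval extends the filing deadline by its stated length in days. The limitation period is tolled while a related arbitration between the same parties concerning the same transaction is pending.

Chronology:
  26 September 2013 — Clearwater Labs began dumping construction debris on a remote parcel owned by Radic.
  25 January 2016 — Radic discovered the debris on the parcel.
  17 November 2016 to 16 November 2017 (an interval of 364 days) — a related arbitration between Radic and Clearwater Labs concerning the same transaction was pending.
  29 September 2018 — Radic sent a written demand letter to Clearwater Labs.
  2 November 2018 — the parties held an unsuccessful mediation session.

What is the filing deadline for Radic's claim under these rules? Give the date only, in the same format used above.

Taking the later of the act (26 September 2013) and discovery (25 January 2016), the claim accrued on 25 January 2016.
The untolled deadline — 3 years after 25 January 2016 — is 25 January 2019.
The pending related arbitration from 17 November 2016 to 16 November 2017 tolled the period for 364 days, extending the deadline to 24 January 2020.
None of the other events listed affects the running of the period under the stated rules.

24 January 2020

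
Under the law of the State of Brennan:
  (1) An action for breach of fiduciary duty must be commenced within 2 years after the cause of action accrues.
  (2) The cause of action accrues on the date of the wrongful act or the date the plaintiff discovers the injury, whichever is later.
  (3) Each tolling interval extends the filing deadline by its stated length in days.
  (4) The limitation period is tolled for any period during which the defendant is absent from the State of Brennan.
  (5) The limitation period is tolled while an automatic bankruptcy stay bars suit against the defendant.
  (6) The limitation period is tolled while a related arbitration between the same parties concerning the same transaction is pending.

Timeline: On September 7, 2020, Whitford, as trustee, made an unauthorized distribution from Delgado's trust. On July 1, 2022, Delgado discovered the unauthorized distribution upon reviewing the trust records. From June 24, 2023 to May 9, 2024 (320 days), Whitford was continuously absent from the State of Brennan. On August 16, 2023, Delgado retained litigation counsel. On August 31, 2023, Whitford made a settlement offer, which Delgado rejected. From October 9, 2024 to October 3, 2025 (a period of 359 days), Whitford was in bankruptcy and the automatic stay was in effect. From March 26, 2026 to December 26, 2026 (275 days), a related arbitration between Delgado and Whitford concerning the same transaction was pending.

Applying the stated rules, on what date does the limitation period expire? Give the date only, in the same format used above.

February 10, 2027

Taking the later of the act (September 7, 2020) and discovery (July 1, 2022), the claim accrued on July 1, 2022.
The untolled deadline — 2 years after July 1, 2022 — is July 1, 2024.
Because the defendant's absence from the jurisdiction ran from June 24, 2023 to May 9, 2024, the deadline is extended by 320 days to May 17, 2025.
The automatic bankruptcy stay from October 9, 2024 to October 3, 2025 tolled the period for 359 days, extending the deadline to May 11, 2026.
The period was tolled for 275 days by the pending related arbitration (March 26, 2026 to December 26, 2026), pushing the deadline to February 10, 2027.
Nothing else in the chronology tolls or restarts the period.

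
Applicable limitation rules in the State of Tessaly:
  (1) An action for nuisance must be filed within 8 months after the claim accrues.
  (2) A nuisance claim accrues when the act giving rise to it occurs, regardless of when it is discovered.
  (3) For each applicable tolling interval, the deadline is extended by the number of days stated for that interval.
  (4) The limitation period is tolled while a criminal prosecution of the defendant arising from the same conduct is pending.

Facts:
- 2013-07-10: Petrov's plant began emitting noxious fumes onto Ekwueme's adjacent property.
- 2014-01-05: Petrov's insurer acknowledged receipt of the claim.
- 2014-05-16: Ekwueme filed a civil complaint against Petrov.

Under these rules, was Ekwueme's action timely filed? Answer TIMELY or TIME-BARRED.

TIME-BARRED

The claim accrued on 2013-07-10, the date of the act.
The untolled deadline — 8 months after 2013-07-10 — is 2014-03-10.
Nothing else in the chronology tolls or restarts the period.
Ekwueme filed on 2014-05-16, after the 2014-03-10 deadline, so the action is time-barred.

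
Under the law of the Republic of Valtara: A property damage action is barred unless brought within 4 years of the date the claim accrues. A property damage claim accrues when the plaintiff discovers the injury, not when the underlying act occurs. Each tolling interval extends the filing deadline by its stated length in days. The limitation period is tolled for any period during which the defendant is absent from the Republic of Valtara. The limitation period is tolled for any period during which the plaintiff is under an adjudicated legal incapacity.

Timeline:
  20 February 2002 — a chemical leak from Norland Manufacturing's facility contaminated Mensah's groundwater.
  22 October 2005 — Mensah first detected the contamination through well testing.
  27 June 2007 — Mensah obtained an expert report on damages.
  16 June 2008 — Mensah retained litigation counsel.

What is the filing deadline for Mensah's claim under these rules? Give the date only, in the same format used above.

22 October 2009

Under the discovery rule, the claim accrued on 22 October 2005, when Mensah discovered the injury — not on the 20 February 2002 date of the underlying act.
The untolled deadline — 4 years after 22 October 2005 — is 22 October 2009.
None of the other events listed affects the running of the period under the stated rules.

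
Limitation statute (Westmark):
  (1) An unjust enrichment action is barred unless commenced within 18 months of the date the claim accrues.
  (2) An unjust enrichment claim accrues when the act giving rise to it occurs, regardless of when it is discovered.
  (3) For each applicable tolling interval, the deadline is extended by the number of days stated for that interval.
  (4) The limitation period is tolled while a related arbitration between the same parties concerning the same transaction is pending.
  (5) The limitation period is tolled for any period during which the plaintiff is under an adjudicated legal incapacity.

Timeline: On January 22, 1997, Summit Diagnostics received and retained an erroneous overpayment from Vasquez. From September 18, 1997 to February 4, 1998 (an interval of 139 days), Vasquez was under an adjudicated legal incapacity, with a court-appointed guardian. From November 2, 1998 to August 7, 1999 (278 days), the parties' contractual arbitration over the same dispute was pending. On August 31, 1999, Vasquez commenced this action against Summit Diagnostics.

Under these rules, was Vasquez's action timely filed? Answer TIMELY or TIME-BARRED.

The limitation period began to run on January 22, 1997.
18 months from January 22, 1997 is July 22, 1998.
Because the plaintiff's legal incapacity ran from September 18, 1997 to February 4, 1998, the deadline is extended by 139 days to December 8, 1998.
Because the pending related arbitration ran from November 2, 1998 to August 7, 1999, the deadline is extended by 278 days to September 12, 1999.
Vasquez filed on August 31, 1999, before the September 12, 1999 deadline, so the action is timely.

TIMELY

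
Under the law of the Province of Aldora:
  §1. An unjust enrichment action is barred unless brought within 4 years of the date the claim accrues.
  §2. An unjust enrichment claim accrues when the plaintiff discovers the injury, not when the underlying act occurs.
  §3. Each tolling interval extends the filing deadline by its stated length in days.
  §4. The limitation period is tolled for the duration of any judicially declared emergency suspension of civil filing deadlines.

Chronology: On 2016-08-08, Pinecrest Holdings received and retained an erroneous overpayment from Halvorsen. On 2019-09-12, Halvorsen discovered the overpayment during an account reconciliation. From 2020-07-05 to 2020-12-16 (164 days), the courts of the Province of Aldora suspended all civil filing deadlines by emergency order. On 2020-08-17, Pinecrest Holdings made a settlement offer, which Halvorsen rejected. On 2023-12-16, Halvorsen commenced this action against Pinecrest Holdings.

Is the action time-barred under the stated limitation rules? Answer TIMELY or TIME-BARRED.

Accrual is tied to discovery, so the period began on 2019-09-12 rather than on 2016-08-08 when the act occurred.
The untolled deadline — 4 years after 2019-09-12 — is 2023-09-12.
The emergency suspension of filing deadlines from 2020-07-05 to 2020-12-16 tolled the period for 164 days, extending the deadline to 2024-02-23.
Nothing else in the chronology tolls or restarts the period.
Halvorsen filed on 2023-12-16, before the 2024-02-23 deadline, so the action is timely.

TIMELY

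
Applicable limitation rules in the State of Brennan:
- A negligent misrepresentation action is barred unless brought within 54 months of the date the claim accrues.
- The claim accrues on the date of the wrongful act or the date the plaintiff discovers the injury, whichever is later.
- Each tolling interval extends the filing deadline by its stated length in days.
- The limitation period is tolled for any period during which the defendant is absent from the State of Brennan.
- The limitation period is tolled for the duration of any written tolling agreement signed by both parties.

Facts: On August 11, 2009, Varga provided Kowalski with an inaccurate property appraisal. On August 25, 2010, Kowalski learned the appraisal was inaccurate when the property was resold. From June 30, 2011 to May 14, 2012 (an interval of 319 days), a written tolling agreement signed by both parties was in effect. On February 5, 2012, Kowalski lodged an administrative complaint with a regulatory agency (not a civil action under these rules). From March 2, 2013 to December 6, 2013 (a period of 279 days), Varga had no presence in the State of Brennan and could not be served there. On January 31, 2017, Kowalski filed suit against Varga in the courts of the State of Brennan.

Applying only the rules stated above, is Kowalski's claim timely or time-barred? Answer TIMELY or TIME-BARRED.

Because discovery on August 25, 2010 post-dates the August 11, 2009 act, accrual under the later-of rule falls on August 25, 2010.
54 months from August 25, 2010 is February 25, 2015.
The written tolling agreement from June 30, 2011 to May 14, 2012 tolled the period for 319 days, extending the deadline to January 10, 2016.
The defendant's absence from the jurisdiction from March 2, 2013 to December 6, 2013 tolled the period for 279 days, extending the deadline to October 15, 2016.
None of the other events listed affects the running of the period under the stated rules.
Kowalski filed on January 31, 2017, after the October 15, 2016 deadline, so the action is time-barred.

TIME-BARRED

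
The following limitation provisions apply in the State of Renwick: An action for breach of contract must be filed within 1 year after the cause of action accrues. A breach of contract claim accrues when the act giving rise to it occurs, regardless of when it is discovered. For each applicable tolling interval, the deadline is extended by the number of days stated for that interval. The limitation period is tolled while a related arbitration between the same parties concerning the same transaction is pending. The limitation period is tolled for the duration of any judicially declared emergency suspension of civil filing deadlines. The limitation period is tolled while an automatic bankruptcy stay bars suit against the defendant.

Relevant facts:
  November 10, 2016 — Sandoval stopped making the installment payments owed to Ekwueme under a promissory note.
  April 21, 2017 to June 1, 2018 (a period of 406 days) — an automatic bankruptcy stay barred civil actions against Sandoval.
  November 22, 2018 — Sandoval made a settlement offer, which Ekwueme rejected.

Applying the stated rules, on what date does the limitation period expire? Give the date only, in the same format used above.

The limitation period began to run on November 10, 2016.
Adding the 1 year base period to November 10, 2016 gives a deadline of November 10, 2017, before any tolling.
The automatic bankruptcy stay from April 21, 2017 to June 1, 2018 tolled the period for 406 days, extending the deadline to December 21, 2018.
The other events in the timeline have no effect on the limitation period under the stated rules.

December 21, 2018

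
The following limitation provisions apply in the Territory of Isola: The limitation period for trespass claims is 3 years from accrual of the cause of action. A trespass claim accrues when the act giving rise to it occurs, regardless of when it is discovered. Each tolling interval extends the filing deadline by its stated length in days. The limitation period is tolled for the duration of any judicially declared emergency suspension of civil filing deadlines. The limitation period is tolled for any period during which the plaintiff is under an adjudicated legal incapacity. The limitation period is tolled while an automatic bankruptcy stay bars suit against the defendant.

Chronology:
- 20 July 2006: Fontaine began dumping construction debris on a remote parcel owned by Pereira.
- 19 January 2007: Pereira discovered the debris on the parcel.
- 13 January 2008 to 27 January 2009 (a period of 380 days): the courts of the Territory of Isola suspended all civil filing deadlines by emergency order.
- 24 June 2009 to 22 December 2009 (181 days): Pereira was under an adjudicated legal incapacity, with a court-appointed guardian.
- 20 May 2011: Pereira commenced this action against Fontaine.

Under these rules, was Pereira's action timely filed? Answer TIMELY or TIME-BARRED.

TIME-BARRED

Because the rule ties accrual to occurrence, the claim accrued on 20 July 2006, not on the 19 January 2007 discovery date.
Adding the 3 years base period to 20 July 2006 gives a deadline of 20 July 2009, before any tolling.
The period was tolled for 380 days by the emergency suspension of filing deadlines (13 January 2008 to 27 January 2009), pushing the deadline to 4 August 2010.
The plaintiff's legal incapacity from 24 June 2009 to 22 December 2009 tolled the period for 181 days, extending the deadline to 1 February 2011.
Pereira filed on 20 May 2011, after the 1 February 2011 deadline, so the action is time-barred.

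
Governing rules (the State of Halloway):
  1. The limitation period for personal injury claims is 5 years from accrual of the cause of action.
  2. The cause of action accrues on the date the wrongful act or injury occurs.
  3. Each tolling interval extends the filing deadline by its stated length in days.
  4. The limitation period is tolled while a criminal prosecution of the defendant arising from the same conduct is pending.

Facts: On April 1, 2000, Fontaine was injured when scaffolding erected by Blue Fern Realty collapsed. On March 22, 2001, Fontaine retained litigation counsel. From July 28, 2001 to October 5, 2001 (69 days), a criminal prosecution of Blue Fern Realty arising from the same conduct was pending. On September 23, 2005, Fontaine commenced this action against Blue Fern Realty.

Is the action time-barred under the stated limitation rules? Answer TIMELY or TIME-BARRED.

The limitation period began to run on April 1, 2000.
The untolled deadline — 5 years after April 1, 2000 — is April 1, 2005.
The pending criminal prosecution from July 28, 2001 to October 5, 2001 tolled the period for 69 days, extending the deadline to June 9, 2005.
The other events in the timeline have no effect on the limitation period under the stated rules.
Fontaine filed on September 23, 2005, after the June 9, 2005 deadline, so the action is time-barred.

TIME-BARRED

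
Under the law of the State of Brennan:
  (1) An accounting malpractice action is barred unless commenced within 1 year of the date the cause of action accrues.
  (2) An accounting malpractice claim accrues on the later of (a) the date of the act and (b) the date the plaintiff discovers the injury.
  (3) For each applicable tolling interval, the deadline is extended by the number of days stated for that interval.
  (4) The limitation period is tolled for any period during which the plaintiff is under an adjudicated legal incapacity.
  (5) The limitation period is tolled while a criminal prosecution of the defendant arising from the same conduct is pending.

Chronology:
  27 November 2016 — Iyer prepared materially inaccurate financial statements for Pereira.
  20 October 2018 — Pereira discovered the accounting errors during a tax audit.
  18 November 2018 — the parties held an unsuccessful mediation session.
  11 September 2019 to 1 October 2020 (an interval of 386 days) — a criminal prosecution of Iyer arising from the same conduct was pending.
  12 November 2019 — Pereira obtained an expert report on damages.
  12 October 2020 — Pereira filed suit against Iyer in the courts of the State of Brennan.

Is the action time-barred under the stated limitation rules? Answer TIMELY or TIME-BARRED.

TIMELY

The claim accrued on 20 October 2018 — the later of the 27 November 2016 act and the 20 October 2018 discovery.
The untolled deadline — 1 year after 20 October 2018 — is 20 October 2019.
The period was tolled for 386 days by the pending criminal prosecution (11 September 2019 to 1 October 2020), pushing the deadline to 9 November 2020.
Nothing else in the chronology tolls or restarts the period.
The 12 October 2020 filing precedes the 9 November 2020 deadline; the claim is timely.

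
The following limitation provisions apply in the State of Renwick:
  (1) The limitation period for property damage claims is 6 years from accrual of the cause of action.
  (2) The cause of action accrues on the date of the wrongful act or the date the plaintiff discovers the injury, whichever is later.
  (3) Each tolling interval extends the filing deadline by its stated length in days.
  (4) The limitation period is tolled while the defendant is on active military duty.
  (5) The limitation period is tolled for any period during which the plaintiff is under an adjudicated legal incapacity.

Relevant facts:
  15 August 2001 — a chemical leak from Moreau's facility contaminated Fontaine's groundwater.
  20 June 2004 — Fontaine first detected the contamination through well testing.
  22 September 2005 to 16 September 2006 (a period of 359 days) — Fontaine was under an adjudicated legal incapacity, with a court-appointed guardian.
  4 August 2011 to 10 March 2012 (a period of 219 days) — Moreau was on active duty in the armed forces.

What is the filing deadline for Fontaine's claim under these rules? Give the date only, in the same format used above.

14 June 2011

Because discovery on 20 June 2004 post-dates the 15 August 2001 act, accrual under the later-of rule falls on 20 June 2004.
Adding the 6 years base period to 20 June 2004 gives a deadline of 20 June 2010, before any tolling.
The plaintiff's legal incapacity from 22 September 2005 to 16 September 2006 tolled the period for 359 days, extending the deadline to 14 June 2011.
By the time the defendant's active military service began on 4 August 2011, the limitation period had already expired on 14 June 2011; that interval cannot revive it.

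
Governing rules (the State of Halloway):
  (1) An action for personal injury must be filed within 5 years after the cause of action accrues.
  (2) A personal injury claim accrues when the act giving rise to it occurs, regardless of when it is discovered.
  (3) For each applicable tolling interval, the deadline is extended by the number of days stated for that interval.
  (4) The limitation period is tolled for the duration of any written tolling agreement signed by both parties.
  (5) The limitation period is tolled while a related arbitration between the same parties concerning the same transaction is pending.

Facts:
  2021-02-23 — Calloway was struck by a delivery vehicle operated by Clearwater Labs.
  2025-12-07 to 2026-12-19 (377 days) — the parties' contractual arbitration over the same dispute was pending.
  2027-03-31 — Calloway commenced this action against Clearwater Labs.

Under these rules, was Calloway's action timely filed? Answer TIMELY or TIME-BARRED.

The limitation period began to run on 2021-02-23.
5 years from 2021-02-23 is 2026-02-23.
Because the pending related arbitration ran from 2025-12-07 to 2026-12-19, the deadline is extended by 377 days to 2027-03-07.
The 2027-03-31 filing falls after the 2027-03-07 deadline; the claim is time-barred.

TIME-BARRED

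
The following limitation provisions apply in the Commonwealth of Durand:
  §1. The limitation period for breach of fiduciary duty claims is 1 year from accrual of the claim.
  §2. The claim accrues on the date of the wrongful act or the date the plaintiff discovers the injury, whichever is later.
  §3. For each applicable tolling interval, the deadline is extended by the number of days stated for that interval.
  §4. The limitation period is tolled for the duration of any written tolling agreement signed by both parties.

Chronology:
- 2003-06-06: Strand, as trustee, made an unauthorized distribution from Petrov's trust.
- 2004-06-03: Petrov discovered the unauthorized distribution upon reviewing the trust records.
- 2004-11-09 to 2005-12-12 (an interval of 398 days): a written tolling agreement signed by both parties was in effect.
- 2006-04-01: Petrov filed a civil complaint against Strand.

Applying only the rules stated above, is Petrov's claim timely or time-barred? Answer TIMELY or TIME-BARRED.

TIMELY

Because discovery on 2004-06-03 post-dates the 2003-06-06 act, accrual under the later-of rule falls on 2004-06-03.
Adding the 1 year base period to 2004-06-03 gives a deadline of 2005-06-03, before any tolling.
Because the written tolling agreement ran from 2004-11-09 to 2005-12-12, the deadline is extended by 398 days to 2006-07-06.
Filing on 2006-04-01 beat the 2006-07-06 deadline — the action is timely.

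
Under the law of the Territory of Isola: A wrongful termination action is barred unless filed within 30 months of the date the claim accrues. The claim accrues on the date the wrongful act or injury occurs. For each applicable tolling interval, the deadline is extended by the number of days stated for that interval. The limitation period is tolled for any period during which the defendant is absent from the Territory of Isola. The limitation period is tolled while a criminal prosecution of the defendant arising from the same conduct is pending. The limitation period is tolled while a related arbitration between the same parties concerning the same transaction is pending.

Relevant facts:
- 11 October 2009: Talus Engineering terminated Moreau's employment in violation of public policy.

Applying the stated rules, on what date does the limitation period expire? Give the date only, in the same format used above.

The limitation period began to run on 11 October 2009.
The untolled deadline — 30 months after 11 October 2009 — is 11 April 2012.

11 April 2012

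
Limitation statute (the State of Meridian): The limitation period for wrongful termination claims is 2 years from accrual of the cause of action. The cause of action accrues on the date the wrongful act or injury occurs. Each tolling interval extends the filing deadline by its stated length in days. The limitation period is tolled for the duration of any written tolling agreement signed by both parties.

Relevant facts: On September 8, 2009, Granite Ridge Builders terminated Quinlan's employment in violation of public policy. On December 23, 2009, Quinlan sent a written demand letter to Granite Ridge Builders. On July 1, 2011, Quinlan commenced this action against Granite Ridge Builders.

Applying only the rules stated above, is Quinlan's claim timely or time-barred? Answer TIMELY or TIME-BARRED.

The cause of action accrued on September 8, 2009, the date of the act.
The untolled deadline — 2 years after September 8, 2009 — is September 8, 2011.
None of the other events listed affects the running of the period under the stated rules.
Filing on July 1, 2011 beat the September 8, 2011 deadline — the action is timely.

TIMELY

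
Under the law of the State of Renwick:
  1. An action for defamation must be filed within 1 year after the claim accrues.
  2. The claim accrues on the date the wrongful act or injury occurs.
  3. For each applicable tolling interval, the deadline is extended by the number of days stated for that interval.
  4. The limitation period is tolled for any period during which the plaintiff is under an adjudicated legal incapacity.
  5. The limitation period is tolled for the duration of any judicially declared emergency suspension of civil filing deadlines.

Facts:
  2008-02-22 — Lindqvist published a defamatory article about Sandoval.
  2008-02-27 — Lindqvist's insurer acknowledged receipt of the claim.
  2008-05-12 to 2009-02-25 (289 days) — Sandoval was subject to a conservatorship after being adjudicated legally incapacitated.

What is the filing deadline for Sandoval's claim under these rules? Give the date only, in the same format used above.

The claim accrued on 2008-02-22, when the wrongful act occurred.
The untolled deadline — 1 year after 2008-02-22 — is 2009-02-22.
The plaintiff's legal incapacity from 2008-05-12 to 2009-02-25 tolled the period for 289 days, extending the deadline to 2009-12-08.
Nothing else in the chronology tolls or restarts the period.

2009-12-08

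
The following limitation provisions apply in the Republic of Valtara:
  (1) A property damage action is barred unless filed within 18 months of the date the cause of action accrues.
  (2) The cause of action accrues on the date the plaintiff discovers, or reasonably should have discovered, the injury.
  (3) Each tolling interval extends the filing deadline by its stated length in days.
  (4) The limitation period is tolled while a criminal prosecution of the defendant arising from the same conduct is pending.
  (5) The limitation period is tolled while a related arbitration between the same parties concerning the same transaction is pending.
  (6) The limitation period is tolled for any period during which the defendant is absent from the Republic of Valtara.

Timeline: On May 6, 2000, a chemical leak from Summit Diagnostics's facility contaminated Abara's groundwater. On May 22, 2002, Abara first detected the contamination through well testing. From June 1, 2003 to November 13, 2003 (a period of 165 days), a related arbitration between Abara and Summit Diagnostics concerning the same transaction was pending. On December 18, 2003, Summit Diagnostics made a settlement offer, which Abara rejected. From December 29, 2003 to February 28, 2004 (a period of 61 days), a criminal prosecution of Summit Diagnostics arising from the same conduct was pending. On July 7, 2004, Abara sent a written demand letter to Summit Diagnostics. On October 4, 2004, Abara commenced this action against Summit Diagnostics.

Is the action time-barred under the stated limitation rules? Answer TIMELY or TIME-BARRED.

The claim did not accrue until Abara discovered the injury on May 22, 2002; the May 6, 2000 act date does not start the clock under the stated rule.
Adding the 18 months base period to May 22, 2002 gives a deadline of November 22, 2003, before any tolling.
The pending related arbitration from June 1, 2003 to November 13, 2003 tolled the period for 165 days, extending the deadline to May 5, 2004.
The pending criminal prosecution from December 29, 2003 to February 28, 2004 tolled the period for 61 days, extending the deadline to July 5, 2004.
Nothing else in the chronology tolls or restarts the period.
Filing on October 4, 2004 missed the July 5, 2004 deadline — the action is time-barred.

TIME-BARRED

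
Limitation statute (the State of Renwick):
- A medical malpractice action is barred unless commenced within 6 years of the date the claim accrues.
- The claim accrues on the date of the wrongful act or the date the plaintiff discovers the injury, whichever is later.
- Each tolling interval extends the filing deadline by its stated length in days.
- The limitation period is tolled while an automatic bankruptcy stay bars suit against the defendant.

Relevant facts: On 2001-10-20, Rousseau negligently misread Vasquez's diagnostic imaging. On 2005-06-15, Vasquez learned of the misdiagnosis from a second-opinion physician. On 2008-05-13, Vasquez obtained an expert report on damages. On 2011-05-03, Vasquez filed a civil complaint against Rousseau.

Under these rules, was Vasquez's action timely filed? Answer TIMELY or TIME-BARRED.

The claim accrued on 2005-06-15 — the later of the 2001-10-20 act and the 2005-06-15 discovery.
Adding the 6 years base period to 2005-06-15 gives a deadline of 2011-06-15, before any tolling.
None of the other events listed affects the running of the period under the stated rules.
The 2011-05-03 filing precedes the 2011-06-15 deadline; the claim is timely.

TIMELY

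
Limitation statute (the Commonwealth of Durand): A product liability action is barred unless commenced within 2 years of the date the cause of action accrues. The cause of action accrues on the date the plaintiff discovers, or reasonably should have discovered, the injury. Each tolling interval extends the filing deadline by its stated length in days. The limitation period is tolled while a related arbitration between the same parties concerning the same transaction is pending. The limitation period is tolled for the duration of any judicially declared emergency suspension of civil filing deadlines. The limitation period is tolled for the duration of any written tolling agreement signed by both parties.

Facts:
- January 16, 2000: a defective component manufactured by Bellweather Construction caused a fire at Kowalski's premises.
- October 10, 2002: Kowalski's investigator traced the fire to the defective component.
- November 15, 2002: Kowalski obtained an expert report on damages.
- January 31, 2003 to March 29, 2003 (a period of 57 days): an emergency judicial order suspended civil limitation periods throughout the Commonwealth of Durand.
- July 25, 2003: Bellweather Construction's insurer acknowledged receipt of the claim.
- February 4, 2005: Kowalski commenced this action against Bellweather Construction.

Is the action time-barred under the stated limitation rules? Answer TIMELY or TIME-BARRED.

Under the discovery rule, the claim accrued on October 10, 2002, when Kowalski discovered the injury — not on the January 16, 2000 date of the underlying act.
Adding the 2 years base period to October 10, 2002 gives a deadline of October 10, 2004, before any tolling.
Because the emergency suspension of filing deadlines ran from January 31, 2003 to March 29, 2003, the deadline is extended by 57 days to December 6, 2004.
None of the other events listed affects the running of the period under the stated rules.
Filing on February 4, 2005 missed the December 6, 2004 deadline — the action is time-barred.

TIME-BARRED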